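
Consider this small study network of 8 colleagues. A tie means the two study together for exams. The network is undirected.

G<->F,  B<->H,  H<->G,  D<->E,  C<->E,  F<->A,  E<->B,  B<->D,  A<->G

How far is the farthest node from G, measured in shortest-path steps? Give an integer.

Distances from G: A:1, B:2, C:4, D:3, E:3, F:1, H:1.
The largest is 4 (to C), so the eccentricity of G is 4.

4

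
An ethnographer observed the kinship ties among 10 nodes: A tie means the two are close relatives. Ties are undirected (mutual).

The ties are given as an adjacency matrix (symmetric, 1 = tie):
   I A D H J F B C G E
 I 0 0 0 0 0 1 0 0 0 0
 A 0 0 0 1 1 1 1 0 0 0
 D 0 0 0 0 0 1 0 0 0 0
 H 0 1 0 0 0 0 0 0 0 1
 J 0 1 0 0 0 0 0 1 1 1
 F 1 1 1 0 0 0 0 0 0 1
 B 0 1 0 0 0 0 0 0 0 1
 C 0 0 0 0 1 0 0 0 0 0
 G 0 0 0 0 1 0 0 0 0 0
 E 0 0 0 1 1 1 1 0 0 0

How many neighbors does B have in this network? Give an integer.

2

B is directly tied to A and E. That is 2 neighbors, so the degree of B is 2.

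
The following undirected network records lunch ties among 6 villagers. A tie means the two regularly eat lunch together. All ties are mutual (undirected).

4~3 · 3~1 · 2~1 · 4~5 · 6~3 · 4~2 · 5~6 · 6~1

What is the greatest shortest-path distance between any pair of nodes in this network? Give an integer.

Eccentricity of each node (its greatest distance to any other): 1:2, 2:2, 3:2, 4:2, 5:2, 6:2.
The maximum eccentricity is 2, realized for instance by the pair 6–4 via 6 – 5 – 4. So the diameter is 2.

2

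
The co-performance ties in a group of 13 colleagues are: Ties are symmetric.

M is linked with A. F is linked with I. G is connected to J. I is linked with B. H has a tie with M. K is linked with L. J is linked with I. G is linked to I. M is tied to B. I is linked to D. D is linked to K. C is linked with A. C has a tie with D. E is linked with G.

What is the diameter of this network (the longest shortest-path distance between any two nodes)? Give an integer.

Eccentricity of each node (its greatest distance to any other): A:5, B:4, C:4, D:4, E:5, F:4, G:4, H:6, I:3, J:4, K:5, L:6, M:5.
The maximum eccentricity is 6, realized for instance by the pair L–H via L – K – D – I – B – M – H. So the diameter is 6.

6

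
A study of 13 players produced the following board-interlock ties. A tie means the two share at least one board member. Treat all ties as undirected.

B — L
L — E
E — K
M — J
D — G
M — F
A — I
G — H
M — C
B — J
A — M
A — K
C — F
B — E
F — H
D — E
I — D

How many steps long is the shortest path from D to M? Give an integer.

3

One shortest route is D – I – A – M, which uses 3 edges, and at distance 2 from D we only reach {A, B, H, K, L}, which does not include M. So d(D,M) = 3.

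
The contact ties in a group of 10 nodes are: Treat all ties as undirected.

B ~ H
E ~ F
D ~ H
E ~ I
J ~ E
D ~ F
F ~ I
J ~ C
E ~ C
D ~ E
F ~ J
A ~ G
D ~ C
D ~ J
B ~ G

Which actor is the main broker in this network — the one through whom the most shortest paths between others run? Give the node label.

D

Unnormalized betweenness of each node: A:0, B:14, C:0, D:61/3, E:13/3, F:3, G:8, H:18, I:0, J:1/3.
D has the largest value, 61/3, making it the main broker — the node through which the most shortest paths run.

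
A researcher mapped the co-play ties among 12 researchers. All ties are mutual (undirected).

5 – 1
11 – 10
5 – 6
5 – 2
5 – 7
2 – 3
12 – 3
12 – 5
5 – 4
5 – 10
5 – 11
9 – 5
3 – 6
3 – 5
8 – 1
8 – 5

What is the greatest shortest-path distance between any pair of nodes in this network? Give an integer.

2

Eccentricity of each node (its greatest distance to any other): 1:2, 2:2, 3:2, 4:2, 5:1, 6:2, 7:2, 8:2, 9:2, 10:2, 11:2, 12:2.
The maximum eccentricity is 2, realized for instance by the pair 12–9 via 12 – 5 – 9. So the diameter is 2.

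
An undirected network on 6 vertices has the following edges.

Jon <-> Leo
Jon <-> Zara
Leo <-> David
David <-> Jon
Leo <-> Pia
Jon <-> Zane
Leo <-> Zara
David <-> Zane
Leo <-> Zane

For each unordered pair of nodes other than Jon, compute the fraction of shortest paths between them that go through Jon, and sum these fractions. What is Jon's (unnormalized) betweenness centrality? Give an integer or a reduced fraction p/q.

1

Pairs whose geodesics pass through Jon — David–Zara: 1/2; Zara–Zane: 1/2.
All other pairs contribute 0.
Summing the contributions gives betweenness(Jon) = 1.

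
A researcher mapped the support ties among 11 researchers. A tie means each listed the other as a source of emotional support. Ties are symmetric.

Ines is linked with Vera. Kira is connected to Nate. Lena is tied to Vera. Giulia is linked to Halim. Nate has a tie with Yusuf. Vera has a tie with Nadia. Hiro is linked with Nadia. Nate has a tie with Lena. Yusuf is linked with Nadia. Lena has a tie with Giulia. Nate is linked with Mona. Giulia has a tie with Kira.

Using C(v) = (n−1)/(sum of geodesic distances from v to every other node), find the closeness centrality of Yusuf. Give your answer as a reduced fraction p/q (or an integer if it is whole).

Distances from Yusuf: Giulia:3, Halim:4, Hiro:2, Ines:3, Kira:2, Lena:2, Mona:2, Nadia:1, Nate:1, Vera:2. Sum = 22.
n = 11, so closeness = 10/22 = 5/11.

5/11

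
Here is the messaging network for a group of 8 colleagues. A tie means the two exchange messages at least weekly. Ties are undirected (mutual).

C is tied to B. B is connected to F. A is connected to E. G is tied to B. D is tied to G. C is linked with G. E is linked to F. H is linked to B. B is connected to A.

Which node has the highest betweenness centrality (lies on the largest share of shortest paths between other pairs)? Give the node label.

Unnormalized betweenness of each node: A:5/2, B:31/2, C:0, D:0, E:1/2, F:5/2, G:6, H:0.
B has the largest value, 31/2, making it the main broker — the node through which the most shortest paths run.

B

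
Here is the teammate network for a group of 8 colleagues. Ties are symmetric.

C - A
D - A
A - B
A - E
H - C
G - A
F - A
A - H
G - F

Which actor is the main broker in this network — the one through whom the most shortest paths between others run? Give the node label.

Unnormalized betweenness of each node: A:19, B:0, C:0, D:0, E:0, F:0, G:0, H:0.
A has the largest value, 19, making it the main broker — the node through which the most shortest paths run.

A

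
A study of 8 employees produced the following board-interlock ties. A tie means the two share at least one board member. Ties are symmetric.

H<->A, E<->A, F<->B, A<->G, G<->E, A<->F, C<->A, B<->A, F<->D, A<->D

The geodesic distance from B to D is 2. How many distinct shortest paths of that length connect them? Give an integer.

The shortest distance is 2. The length-2 paths are: B–A–D; B–F–D.
That gives 2 distinct shortest paths.

2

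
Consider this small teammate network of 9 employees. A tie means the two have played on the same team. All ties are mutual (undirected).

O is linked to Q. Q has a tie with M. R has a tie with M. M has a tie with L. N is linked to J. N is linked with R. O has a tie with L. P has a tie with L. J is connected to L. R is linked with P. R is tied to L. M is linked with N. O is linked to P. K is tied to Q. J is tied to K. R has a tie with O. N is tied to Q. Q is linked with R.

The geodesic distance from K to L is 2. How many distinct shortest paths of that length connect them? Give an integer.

1

The shortest distance is 2, and the only length-2 path is K–J–L. So there is exactly 1 shortest path.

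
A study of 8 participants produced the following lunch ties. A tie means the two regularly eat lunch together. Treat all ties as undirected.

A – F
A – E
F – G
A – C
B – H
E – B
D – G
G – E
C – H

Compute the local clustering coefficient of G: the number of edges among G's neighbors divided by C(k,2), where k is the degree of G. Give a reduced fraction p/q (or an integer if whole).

0

G's neighbors: D, E, and F (k = 3).
Possible neighbor pairs: C(3,2) = 3. Edges among them: none → e = 0.
Clustering(G) = 0/3 = 0.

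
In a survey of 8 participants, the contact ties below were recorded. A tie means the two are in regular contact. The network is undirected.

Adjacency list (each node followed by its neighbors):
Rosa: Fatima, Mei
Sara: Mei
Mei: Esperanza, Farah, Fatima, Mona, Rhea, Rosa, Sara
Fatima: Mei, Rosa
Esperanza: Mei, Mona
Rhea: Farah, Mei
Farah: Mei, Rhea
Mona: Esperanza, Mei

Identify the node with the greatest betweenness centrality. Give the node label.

Mei

Unnormalized betweenness of each node: Esperanza:0, Farah:0, Fatima:0, Mei:18, Mona:0, Rhea:0, Rosa:0, Sara:0.
Mei has the largest value, 18, making it the main broker — the node through which the most shortest paths run.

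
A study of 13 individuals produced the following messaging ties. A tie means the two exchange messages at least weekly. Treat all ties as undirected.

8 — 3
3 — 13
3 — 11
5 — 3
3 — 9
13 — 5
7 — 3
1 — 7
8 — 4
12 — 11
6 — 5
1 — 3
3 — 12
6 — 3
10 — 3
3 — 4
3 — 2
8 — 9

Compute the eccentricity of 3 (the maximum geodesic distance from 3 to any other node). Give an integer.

Distances from 3: 1:1, 2:1, 4:1, 5:1, 6:1, 7:1, 8:1, 9:1, 10:1, 11:1, 12:1, 13:1.
The largest is 1 (to 2, 1, 12, 8, 5, 10, 6, 4, 9, 11, 13, and 7), so the eccentricity of 3 is 1.

1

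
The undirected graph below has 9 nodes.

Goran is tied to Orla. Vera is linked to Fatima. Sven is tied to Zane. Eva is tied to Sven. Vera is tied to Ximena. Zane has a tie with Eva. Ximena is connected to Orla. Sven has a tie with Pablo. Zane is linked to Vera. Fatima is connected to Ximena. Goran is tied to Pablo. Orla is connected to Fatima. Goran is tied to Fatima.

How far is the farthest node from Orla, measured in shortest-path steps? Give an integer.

4

Distances from Orla: Eva:4, Fatima:1, Goran:1, Pablo:2, Sven:3, Vera:2, Ximena:1, Zane:3.
The largest is 4 (to Eva), so the eccentricity of Orla is 4.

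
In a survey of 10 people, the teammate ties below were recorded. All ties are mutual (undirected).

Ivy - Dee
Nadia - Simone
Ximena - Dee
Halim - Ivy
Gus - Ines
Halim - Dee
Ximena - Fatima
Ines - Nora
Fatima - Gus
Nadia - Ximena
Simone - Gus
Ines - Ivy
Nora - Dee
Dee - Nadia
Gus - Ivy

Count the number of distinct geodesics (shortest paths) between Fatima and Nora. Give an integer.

The shortest distance is 3. The length-3 paths are: Fatima–Ximena–Dee–Nora; Fatima–Gus–Ines–Nora.
That gives 2 distinct shortest paths.

2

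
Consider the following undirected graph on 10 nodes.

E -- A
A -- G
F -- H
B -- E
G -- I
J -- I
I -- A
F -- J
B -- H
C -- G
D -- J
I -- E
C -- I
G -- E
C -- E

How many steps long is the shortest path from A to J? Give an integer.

One shortest route is A – I – J, which uses 2 edges, and A and J are not directly tied, so nothing shorter exists. So d(A,J) = 2.

2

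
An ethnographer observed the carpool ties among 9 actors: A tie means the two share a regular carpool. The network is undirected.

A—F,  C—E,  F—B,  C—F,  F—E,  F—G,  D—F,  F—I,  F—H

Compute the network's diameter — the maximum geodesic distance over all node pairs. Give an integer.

Eccentricity of each node (its greatest distance to any other): A:2, B:2, C:2, D:2, E:2, F:1, G:2, H:2, I:2.
The maximum eccentricity is 2, realized for instance by the pair E–A via E – F – A. So the diameter is 2.

2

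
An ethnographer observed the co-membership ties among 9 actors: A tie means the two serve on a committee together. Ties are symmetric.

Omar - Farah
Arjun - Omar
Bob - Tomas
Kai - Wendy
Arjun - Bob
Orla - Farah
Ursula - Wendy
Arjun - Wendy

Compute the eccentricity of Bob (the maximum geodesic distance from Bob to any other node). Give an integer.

4

Distances from Bob: Arjun:1, Farah:3, Kai:3, Omar:2, Orla:4, Tomas:1, Ursula:3, Wendy:2.
The largest is 4 (to Orla), so the eccentricity of Bob is 4.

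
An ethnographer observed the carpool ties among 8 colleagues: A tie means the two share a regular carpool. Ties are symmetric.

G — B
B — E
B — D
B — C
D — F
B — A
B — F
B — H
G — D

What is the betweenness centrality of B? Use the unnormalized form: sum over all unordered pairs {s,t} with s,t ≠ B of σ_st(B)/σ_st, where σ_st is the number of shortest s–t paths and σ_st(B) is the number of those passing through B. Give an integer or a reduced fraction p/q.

37/2

Pairs whose geodesics pass through B — E–C: 1; E–F: 1; E–H: 1; E–G: 1; E–A: 1; E–D: 1; C–F: 1; C–H: 1; C–G: 1; C–A: 1; C–D: 1; F–H: 1; F–G: 1/2; F–A: 1 … (+5 more pairs).
All other pairs contribute 0.
Summing the contributions gives betweenness(B) = 37/2.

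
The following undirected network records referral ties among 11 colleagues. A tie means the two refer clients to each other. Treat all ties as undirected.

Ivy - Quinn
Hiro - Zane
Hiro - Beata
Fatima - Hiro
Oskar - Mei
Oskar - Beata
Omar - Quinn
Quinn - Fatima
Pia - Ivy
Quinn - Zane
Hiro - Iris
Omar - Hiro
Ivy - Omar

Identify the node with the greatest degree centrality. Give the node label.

Degrees — Beata:2, Fatima:2, Hiro:5, Iris:1, Ivy:3, Mei:1, Omar:3, Oskar:2, Pia:1, Quinn:4, Zane:2.
The maximum is 5, attained only by Hiro.

Hiro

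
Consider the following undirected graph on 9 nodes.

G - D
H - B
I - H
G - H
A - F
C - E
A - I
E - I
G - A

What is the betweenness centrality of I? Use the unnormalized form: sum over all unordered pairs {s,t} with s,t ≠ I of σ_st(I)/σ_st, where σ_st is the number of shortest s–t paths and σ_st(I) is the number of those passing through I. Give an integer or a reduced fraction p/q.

Pairs whose geodesics pass through I — G–C: 2/2; G–E: 2/2; A–C: 1; A–B: 1/2; A–E: 1; A–H: 1/2; D–C: 2/2; D–E: 2/2; C–F: 1; C–B: 1; C–H: 1; F–B: 1/2; F–E: 1; F–H: 1/2 … (+2 more pairs).
All other pairs contribute 0.
Summing the contributions gives betweenness(I) = 14.

14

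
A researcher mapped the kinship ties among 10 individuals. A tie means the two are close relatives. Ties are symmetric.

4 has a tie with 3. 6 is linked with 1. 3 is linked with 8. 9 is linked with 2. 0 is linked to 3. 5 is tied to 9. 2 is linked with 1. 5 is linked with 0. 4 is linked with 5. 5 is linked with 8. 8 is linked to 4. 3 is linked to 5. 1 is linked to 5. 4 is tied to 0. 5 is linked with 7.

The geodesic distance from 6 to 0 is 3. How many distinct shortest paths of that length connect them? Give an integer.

1

The shortest distance is 3, and the only length-3 path is 6–1–5–0. So there is exactly 1 shortest path.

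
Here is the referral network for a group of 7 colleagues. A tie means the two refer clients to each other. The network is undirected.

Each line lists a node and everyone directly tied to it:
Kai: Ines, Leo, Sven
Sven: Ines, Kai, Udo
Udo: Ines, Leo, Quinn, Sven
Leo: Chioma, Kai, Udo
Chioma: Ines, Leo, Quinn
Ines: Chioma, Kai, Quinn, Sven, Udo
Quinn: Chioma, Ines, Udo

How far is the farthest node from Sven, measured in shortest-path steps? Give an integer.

2

Distances from Sven: Chioma:2, Ines:1, Kai:1, Leo:2, Quinn:2, Udo:1.
The largest is 2 (to Leo, Quinn, and Chioma), so the eccentricity of Sven is 2.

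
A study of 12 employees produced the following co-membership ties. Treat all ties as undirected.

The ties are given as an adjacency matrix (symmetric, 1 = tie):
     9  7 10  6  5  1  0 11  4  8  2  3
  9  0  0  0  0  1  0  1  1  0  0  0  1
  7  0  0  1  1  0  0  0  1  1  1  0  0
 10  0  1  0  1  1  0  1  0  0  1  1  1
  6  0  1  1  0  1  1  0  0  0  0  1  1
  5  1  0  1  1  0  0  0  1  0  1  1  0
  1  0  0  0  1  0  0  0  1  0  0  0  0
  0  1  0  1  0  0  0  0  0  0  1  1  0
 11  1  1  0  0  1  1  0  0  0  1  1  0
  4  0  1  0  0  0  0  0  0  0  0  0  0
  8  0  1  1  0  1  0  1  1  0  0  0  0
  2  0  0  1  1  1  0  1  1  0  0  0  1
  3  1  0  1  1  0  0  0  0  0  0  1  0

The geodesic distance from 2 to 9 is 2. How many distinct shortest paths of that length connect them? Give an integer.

The shortest distance is 2. The length-2 paths are: 2–3–9; 2–5–9; 2–0–9; 2–11–9.
That gives 4 distinct shortest paths.

4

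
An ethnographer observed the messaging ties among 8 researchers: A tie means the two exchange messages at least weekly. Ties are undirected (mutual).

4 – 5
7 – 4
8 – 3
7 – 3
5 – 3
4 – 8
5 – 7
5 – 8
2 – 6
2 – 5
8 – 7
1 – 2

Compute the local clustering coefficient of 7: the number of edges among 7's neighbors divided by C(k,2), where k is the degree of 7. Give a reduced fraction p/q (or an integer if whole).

5/6

7's neighbors: 3, 4, 5, and 8 (k = 4).
Possible neighbor pairs: C(4,2) = 6. Edges among them: 3–5, 3–8, 4–5, 4–8, 5–8 → e = 5.
Clustering(7) = 5/6.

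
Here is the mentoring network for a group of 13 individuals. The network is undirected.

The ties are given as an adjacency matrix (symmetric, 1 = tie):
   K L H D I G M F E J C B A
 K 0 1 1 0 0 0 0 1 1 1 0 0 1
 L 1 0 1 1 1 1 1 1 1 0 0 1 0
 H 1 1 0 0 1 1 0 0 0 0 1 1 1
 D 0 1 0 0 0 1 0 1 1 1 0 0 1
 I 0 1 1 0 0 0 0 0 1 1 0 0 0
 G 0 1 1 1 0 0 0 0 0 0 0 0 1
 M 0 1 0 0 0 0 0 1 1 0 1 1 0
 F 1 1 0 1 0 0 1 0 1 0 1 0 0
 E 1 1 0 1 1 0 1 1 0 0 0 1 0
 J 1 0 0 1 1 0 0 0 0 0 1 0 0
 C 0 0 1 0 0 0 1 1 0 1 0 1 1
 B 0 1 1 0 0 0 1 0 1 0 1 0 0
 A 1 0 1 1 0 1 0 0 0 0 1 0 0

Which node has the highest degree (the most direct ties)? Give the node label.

L

Degrees — A:5, B:5, C:6, D:6, E:7, F:6, G:4, H:7, I:4, J:4, K:6, L:9, M:5.
The maximum is 9, attained only by L.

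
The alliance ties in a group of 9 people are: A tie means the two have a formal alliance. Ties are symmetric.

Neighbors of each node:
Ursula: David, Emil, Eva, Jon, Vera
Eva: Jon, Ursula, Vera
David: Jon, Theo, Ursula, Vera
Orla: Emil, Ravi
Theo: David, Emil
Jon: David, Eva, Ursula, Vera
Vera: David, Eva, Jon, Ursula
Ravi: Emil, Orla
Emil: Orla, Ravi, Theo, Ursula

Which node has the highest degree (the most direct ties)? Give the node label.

Degrees — David:4, Emil:4, Eva:3, Jon:4, Orla:2, Ravi:2, Theo:2, Ursula:5, Vera:4.
The maximum is 5, attained only by Ursula.

Ursula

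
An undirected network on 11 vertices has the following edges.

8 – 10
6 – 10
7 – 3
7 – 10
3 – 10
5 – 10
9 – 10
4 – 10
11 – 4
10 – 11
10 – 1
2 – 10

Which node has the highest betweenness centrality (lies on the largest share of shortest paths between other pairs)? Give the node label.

Unnormalized betweenness of each node: 1:0, 2:0, 3:0, 4:0, 5:0, 6:0, 7:0, 8:0, 9:0, 10:43, 11:0.
10 has the largest value, 43, making it the main broker — the node through which the most shortest paths run.

10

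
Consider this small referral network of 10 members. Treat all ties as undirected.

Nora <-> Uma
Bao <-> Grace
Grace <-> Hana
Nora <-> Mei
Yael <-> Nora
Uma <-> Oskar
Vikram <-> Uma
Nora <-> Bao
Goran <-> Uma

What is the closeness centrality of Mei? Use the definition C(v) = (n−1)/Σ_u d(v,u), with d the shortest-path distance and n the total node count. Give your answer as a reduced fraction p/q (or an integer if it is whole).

9/23

Distances from Mei: Bao:2, Goran:3, Grace:3, Hana:4, Nora:1, Oskar:3, Uma:2, Vikram:3, Yael:2. Sum = 23.
n = 10, so closeness = 9/23.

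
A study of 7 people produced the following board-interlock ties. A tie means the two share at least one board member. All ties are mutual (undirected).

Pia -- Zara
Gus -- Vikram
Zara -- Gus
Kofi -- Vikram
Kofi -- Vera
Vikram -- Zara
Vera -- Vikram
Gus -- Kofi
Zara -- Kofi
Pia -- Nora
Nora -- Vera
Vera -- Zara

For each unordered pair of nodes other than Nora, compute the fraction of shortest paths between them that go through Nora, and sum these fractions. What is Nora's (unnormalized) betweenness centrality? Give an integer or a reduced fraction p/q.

Pairs whose geodesics pass through Nora — Vera–Pia: 1/2.
All other pairs contribute 0.
Summing the contributions gives betweenness(Nora) = 1/2.

1/2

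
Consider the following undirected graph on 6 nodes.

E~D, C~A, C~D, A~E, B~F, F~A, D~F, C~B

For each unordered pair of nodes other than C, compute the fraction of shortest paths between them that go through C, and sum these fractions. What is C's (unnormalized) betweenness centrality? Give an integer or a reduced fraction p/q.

11/6

Pairs whose geodesics pass through C — D–B: 1/2; D–A: 1/3; B–A: 1/2; B–E: 2/4.
All other pairs contribute 0.
Summing the contributions gives betweenness(C) = 11/6.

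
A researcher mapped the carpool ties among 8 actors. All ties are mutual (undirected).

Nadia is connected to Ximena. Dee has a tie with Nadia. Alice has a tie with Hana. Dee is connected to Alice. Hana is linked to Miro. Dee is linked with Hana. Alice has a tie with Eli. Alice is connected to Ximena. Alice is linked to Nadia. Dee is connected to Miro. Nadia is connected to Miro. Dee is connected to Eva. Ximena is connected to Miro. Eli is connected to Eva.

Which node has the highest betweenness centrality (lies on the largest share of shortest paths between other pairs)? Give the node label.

Unnormalized betweenness of each node: Alice:179/30, Dee:157/30, Eli:3/4, Eva:7/10, Hana:9/20, Miro:17/12, Nadia:31/30, Ximena:9/20.
Alice has the largest value, 179/30, making it the main broker — the node through which the most shortest paths run.

Alice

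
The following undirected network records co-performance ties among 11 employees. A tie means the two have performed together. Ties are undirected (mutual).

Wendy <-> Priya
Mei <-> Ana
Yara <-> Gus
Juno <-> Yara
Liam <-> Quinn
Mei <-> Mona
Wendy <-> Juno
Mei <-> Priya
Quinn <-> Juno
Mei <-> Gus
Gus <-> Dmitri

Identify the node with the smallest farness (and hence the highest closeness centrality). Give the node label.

Gus

Farness (sum of distances to all others) for each node — Ana:31, Dmitri:30, Gus:21, Juno:23, Liam:39, Mei:22, Mona:31, Priya:23, Quinn:30, Wendy:24, Yara:22.
The smallest farness is 21, for Gus, so Gus has the highest closeness.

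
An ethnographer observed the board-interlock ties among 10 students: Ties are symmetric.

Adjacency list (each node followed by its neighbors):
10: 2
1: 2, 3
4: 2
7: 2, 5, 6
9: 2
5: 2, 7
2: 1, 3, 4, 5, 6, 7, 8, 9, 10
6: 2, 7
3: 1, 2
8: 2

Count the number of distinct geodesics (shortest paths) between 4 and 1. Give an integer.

1

The shortest distance is 2, and the only length-2 path is 4–2–1. So there is exactly 1 shortest path.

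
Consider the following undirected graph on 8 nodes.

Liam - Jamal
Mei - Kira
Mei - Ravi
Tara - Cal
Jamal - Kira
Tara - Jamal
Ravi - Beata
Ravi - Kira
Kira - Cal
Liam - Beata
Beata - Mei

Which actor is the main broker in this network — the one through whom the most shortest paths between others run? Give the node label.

Kira

Unnormalized betweenness of each node: Beata:2, Cal:3/2, Jamal:11/2, Kira:8, Liam:2, Mei:1, Ravi:1, Tara:1.
Kira has the largest value, 8, making it the main broker — the node through which the most shortest paths run.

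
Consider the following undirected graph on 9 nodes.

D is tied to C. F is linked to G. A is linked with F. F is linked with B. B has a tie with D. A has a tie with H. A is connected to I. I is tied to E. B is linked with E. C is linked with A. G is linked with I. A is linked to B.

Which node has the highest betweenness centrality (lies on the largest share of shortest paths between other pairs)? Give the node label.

Unnormalized betweenness of each node: A:77/6, B:22/3, C:4/3, D:5/6, E:5/6, F:7/2, G:1/2, H:0, I:23/6.
A has the largest value, 77/6, making it the main broker — the node through which the most shortest paths run.

A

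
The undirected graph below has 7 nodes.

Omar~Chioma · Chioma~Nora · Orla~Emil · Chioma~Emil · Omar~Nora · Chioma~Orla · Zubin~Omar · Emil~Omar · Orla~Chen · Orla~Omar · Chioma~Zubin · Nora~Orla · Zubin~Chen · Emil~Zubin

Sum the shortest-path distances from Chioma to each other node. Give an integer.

7

Distances from Chioma: Chen:2, Emil:1, Nora:1, Omar:1, Orla:1, Zubin:1.
Sum = 2 + 1 + 1 + 1 + 1 + 1 = 7.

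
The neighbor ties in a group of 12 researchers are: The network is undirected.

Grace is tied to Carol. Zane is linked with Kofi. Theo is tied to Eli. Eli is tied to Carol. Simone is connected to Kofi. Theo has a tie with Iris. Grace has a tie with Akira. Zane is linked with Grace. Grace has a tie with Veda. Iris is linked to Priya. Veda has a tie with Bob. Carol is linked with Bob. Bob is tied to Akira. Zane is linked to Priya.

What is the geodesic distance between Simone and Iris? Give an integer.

One shortest route is Simone – Kofi – Zane – Priya – Iris, which uses 4 edges, and at distance 3 from Simone we only reach {Grace, Priya}, which does not include Iris. So d(Simone,Iris) = 4.

4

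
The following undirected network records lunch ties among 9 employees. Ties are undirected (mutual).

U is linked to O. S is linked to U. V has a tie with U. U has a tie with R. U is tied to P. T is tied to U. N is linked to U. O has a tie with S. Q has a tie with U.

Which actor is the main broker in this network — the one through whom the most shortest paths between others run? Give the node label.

Unnormalized betweenness of each node: N:0, O:0, P:0, Q:0, R:0, S:0, T:0, U:27, V:0.
U has the largest value, 27, making it the main broker — the node through which the most shortest paths run.

U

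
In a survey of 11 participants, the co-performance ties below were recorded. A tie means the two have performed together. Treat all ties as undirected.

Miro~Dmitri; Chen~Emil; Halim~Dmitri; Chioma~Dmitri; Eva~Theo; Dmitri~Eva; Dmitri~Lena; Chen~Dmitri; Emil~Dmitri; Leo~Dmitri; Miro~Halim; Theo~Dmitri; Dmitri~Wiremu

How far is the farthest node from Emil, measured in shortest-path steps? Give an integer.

Distances from Emil: Chen:1, Chioma:2, Dmitri:1, Eva:2, Halim:2, Lena:2, Leo:2, Miro:2, Theo:2, Wiremu:2.
The largest is 2 (to Eva, Halim, Wiremu, Miro, Leo, Theo, Chioma, and Lena), so the eccentricity of Emil is 2.

2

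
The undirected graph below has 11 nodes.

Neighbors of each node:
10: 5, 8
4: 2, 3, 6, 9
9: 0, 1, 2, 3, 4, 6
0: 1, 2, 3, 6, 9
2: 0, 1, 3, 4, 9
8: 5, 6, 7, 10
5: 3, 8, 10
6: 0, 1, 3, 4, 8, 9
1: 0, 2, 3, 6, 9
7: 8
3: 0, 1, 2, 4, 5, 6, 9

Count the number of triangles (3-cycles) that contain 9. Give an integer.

9's neighbors: 0, 1, 2, 3, 4, and 6.
Neighbor pairs that are themselves tied: 9–0–1; 9–0–2; 9–0–3; 9–0–6; 9–1–2; 9–1–3; 9–1–6; 9–2–3; 9–2–4; 9–3–4; 9–3–6; 9–4–6. Each forms one triangle with 9, for 12 in total.

12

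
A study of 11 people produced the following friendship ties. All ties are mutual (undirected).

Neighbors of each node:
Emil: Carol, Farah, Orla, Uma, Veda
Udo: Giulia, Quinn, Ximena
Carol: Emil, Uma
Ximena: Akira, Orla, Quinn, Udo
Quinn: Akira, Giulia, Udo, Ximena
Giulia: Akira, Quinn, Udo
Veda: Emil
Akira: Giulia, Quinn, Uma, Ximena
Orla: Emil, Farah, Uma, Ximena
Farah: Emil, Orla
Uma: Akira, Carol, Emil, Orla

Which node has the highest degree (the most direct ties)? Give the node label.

Emil

Degrees — Akira:4, Carol:2, Emil:5, Farah:2, Giulia:3, Orla:4, Quinn:4, Udo:3, Uma:4, Veda:1, Ximena:4.
The maximum is 5, attained only by Emil.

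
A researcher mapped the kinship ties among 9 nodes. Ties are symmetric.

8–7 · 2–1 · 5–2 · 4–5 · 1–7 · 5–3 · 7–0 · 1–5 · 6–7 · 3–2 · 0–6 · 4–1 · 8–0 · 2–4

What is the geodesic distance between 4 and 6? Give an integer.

3

One shortest route is 4 – 1 – 7 – 6, which uses 3 edges, and at distance 2 from 4 we only reach {3, 7}, which does not include 6. So d(4,6) = 3.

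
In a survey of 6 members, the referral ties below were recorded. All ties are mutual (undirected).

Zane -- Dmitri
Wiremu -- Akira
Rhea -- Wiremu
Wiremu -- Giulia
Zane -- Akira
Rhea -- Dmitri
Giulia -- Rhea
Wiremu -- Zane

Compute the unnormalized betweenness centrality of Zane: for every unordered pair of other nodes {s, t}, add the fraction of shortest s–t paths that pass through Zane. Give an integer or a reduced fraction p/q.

3/2

Pairs whose geodesics pass through Zane — Akira–Dmitri: 1; Dmitri–Wiremu: 1/2.
All other pairs contribute 0.
Summing the contributions gives betweenness(Zane) = 3/2.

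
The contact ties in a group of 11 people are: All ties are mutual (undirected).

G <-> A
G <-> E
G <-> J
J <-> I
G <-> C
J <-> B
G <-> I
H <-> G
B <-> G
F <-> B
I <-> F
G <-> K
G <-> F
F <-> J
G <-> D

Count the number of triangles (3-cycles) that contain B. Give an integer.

3

B's neighbors: F, G, and J.
Neighbor pairs that are themselves tied: B–F–G; B–F–J; B–G–J. Each forms one triangle with B, for 3 in total.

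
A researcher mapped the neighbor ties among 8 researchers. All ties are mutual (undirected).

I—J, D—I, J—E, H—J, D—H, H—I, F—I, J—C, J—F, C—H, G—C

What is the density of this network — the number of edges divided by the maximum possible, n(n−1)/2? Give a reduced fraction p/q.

There are 11 edges and 8 nodes, so the maximum possible is C(8,2) = 28.
Density = 11/28.

11/28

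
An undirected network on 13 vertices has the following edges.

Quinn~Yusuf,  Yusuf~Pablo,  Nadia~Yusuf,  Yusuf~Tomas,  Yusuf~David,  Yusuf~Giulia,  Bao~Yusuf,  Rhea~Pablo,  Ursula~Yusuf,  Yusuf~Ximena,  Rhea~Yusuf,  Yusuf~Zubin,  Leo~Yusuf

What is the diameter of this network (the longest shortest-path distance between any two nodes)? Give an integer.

2

Eccentricity of each node (its greatest distance to any other): Bao:2, David:2, Giulia:2, Leo:2, Nadia:2, Pablo:2, Quinn:2, Rhea:2, Tomas:2, Ursula:2, Ximena:2, Yusuf:1, Zubin:2.
The maximum eccentricity is 2, realized for instance by the pair Tomas–Pablo via Tomas – Yusuf – Pablo. So the diameter is 2.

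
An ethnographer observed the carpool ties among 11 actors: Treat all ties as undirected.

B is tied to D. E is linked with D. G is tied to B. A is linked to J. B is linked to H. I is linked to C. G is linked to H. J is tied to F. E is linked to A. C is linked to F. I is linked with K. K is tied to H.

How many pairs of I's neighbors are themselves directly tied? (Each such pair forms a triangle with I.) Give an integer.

I's neighbors are C and K, but none of them are tied to each other, so no triangle contains I.

0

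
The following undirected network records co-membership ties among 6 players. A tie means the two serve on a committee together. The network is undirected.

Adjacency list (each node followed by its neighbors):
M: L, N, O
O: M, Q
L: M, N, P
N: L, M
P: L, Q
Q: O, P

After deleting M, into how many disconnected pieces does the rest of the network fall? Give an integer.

1

M's neighbors (L, N, and O) remain reachable from one another through other ties, so the rest of the network stays in one piece.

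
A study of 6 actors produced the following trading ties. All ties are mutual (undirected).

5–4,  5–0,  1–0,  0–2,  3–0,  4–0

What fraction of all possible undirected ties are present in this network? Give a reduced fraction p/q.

2/5

There are 6 edges and 6 nodes, so the maximum possible is C(6,2) = 15.
Density = 6/15 = 2/5.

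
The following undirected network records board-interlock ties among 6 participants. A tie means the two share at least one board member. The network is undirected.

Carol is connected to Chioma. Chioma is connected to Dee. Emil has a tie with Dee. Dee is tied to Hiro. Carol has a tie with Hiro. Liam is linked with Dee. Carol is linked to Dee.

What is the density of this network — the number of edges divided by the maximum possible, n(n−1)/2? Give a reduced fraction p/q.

There are 7 edges and 6 nodes, so the maximum possible is C(6,2) = 15.
Density = 7/15.

7/15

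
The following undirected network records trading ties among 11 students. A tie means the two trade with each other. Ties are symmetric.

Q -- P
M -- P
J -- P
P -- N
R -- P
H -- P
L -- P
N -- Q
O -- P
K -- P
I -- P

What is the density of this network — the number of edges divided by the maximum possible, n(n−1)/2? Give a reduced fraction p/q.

1/5

There are 11 edges and 11 nodes, so the maximum possible is C(11,2) = 55.
Density = 11/55 = 1/5.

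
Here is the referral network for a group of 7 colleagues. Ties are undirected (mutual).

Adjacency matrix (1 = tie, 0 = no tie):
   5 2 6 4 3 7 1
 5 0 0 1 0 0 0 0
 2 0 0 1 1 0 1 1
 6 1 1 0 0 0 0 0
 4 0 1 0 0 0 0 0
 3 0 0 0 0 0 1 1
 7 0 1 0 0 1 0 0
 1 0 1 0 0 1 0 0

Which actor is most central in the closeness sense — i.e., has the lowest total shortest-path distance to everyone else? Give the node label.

Farness (sum of distances to all others) for each node — 1:11, 2:8, 3:14, 4:13, 5:16, 6:11, 7:11.
The smallest farness is 8, for 2, so 2 has the highest closeness.

2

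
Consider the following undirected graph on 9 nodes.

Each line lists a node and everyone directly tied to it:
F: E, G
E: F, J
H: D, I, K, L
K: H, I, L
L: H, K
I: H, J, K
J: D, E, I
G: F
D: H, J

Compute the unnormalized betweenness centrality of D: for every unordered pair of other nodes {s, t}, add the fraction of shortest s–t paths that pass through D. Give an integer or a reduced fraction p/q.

Pairs whose geodesics pass through D — J–L: 1/3; J–H: 1/2; L–F: 1/3; L–G: 1/3; L–E: 1/3; H–F: 1/2; H–G: 1/2; H–E: 1/2.
All other pairs contribute 0.
Summing the contributions gives betweenness(D) = 10/3.

10/3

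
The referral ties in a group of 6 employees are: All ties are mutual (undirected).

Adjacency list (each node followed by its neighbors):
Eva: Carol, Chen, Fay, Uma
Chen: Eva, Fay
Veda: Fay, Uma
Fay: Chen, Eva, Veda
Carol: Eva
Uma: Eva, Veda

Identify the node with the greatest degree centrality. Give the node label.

Degrees — Carol:1, Chen:2, Eva:4, Fay:3, Uma:2, Veda:2.
The maximum is 4, attained only by Eva.

Eva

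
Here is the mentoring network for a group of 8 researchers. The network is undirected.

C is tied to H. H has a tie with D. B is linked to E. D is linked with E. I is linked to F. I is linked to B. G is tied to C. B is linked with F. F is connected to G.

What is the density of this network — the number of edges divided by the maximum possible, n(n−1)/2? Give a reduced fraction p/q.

There are 9 edges and 8 nodes, so the maximum possible is C(8,2) = 28.
Density = 9/28.

9/28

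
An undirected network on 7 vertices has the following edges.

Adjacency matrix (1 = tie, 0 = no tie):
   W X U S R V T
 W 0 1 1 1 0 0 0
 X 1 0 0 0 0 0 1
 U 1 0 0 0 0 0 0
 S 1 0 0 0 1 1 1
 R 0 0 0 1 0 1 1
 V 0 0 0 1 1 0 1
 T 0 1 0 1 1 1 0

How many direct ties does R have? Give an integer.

3

R is directly tied to S, T, and V. That is 3 neighbors, so the degree of R is 3.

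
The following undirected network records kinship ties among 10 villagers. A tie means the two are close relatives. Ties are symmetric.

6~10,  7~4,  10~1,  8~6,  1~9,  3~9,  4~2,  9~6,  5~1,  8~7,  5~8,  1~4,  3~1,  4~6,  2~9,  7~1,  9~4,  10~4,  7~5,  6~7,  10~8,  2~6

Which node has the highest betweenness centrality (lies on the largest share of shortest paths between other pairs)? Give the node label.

Unnormalized betweenness of each node: 1:227/30, 2:0, 3:0, 4:46/15, 5:7/12, 6:49/10, 7:77/30, 8:29/20, 9:37/10, 10:7/6.
1 has the largest value, 227/30, making it the main broker — the node through which the most shortest paths run.

1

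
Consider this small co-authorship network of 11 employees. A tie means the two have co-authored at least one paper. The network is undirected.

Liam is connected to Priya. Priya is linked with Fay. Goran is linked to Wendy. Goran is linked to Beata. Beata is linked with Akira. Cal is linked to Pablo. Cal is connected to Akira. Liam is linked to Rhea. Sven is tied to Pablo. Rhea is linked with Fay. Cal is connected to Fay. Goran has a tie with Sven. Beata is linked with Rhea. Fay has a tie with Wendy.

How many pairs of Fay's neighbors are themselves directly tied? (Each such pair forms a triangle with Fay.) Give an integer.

Fay's neighbors are Cal, Priya, Rhea, and Wendy, but none of them are tied to each other, so no triangle contains Fay.

0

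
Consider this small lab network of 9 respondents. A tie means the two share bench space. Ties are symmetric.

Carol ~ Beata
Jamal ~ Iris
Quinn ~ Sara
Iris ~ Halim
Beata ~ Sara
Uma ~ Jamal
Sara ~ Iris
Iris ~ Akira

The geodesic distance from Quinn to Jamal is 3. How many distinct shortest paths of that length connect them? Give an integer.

1

The shortest distance is 3, and the only length-3 path is Quinn–Sara–Iris–Jamal. So there is exactly 1 shortest path.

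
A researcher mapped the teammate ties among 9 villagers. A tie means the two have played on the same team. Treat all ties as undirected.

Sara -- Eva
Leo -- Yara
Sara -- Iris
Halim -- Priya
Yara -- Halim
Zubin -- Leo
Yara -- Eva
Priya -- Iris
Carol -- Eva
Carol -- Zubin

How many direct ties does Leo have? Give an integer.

2

Leo is directly tied to Yara and Zubin. That is 2 neighbors, so the degree of Leo is 2.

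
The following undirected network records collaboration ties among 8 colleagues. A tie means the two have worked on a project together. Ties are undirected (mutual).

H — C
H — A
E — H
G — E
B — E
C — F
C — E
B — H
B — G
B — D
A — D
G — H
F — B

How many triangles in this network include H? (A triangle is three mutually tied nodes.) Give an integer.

H's neighbors: A, B, C, E, and G.
Neighbor pairs that are themselves tied: H–B–E; H–B–G; H–C–E; H–E–G. Each forms one triangle with H, for 4 in total.

4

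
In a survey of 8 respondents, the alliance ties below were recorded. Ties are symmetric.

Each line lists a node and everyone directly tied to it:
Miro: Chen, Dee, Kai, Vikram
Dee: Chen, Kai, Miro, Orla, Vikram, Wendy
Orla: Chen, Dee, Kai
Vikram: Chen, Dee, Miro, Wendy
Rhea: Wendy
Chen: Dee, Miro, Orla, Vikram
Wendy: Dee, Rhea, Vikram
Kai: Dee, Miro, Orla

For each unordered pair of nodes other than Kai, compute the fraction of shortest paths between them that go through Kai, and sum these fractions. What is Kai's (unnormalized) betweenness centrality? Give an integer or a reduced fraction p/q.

1/3

Pairs whose geodesics pass through Kai — Miro–Orla: 1/3.
All other pairs contribute 0.
Summing the contributions gives betweenness(Kai) = 1/3.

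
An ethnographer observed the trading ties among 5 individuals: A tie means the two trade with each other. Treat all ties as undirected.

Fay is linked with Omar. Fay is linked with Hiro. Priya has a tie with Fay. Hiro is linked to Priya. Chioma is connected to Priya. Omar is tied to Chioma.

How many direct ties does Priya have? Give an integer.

Priya is directly tied to Chioma, Fay, and Hiro. That is 3 neighbors, so the degree of Priya is 3.

3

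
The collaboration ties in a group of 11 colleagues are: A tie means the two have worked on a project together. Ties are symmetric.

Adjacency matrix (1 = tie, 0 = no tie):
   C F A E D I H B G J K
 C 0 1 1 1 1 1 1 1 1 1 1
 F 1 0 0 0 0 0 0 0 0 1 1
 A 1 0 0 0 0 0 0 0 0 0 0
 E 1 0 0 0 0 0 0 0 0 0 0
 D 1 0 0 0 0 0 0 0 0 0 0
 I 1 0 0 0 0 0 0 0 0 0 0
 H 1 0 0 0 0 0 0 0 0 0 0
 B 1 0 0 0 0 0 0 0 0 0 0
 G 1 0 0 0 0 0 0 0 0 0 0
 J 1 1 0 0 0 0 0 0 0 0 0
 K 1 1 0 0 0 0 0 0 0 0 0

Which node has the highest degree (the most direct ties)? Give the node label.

C

Degrees — A:1, B:1, C:10, D:1, E:1, F:3, G:1, H:1, I:1, J:2, K:2.
The maximum is 10, attained only by C.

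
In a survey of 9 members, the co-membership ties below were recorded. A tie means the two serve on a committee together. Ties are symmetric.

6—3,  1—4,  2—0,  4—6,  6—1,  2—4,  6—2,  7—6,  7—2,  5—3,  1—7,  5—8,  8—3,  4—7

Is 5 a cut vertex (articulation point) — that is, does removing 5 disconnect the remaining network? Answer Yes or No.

Even without 5, every remaining node can still reach every other (the residual graph is connected), so 5 is not a cut vertex.

No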